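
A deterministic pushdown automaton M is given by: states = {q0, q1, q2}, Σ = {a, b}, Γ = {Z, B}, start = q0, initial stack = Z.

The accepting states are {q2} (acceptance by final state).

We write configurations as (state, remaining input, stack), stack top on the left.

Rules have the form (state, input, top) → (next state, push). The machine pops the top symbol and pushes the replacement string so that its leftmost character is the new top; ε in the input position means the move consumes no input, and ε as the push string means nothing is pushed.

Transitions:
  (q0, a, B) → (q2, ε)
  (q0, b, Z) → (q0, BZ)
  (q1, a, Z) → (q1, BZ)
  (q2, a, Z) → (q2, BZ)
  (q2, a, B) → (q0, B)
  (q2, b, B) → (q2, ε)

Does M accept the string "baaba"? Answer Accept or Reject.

Accept

(q0, baaba, Z)
  read b, top Z: go to q0, push BZ → (q0, aaba, BZ)
  read a, top B: go to q2, push ε → (q2, aba, Z)
  read a, top Z: go to q2, push BZ → (q2, ba, BZ)
  read b, top B: go to q2, push ε → (q2, a, Z)
  read a, top Z: go to q2, push BZ → (q2, ε, BZ)
All input consumed; state q2 ∈ F.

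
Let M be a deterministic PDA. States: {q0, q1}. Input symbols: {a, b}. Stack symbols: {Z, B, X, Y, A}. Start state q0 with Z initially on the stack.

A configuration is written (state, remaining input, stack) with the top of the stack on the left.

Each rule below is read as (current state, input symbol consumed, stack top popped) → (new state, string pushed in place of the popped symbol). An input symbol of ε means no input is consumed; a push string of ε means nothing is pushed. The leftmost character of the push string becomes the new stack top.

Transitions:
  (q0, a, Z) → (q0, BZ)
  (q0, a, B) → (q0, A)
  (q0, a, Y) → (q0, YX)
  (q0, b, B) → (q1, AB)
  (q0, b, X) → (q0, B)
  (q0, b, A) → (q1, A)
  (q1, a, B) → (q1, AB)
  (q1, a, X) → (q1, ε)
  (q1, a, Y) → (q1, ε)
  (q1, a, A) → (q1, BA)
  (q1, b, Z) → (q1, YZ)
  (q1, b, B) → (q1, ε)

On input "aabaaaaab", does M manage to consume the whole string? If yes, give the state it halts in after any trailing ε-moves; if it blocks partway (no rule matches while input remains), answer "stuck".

q1

(q0, aabaaaaab, Z) ⊢ (q0, abaaaaab, BZ) ⊢ (q0, baaaaab, AZ) ⊢ (q1, aaaaab, AZ) ⊢ (q1, aaaab, BAZ) ⊢ (q1, aaab, ABAZ) ⊢ (q1, aab, BABAZ) ⊢ (q1, ab, ABABAZ) ⊢ (q1, b, BABABAZ) ⊢ (q1, ε, ABABAZ)
All input consumed; M is in state q1.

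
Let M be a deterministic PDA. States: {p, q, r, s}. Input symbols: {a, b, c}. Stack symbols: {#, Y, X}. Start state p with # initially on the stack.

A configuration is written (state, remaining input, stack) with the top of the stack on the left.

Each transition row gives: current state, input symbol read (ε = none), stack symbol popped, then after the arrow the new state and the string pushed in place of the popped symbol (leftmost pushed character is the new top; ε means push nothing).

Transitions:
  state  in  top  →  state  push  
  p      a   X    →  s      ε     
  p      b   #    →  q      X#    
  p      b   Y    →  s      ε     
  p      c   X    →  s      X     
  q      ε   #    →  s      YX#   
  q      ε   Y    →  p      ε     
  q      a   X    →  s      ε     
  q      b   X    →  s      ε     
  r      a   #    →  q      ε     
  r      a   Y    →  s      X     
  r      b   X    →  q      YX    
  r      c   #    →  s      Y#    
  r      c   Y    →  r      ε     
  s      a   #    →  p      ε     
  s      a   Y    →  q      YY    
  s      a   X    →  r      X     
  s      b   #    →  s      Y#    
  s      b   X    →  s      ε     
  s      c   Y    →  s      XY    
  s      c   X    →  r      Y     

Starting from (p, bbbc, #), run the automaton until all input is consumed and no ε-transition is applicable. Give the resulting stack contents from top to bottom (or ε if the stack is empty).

XY#

(p, bbbc, #)
  read b, top #: go to q, push X# → (q, bbc, X#)
  read b, top X: go to s, push ε → (s, bc, #)
  read b, top #: go to s, push Y# → (s, c, Y#)
  read c, top Y: go to s, push XY → (s, ε, XY#)
All input consumed in state s with stack XY#.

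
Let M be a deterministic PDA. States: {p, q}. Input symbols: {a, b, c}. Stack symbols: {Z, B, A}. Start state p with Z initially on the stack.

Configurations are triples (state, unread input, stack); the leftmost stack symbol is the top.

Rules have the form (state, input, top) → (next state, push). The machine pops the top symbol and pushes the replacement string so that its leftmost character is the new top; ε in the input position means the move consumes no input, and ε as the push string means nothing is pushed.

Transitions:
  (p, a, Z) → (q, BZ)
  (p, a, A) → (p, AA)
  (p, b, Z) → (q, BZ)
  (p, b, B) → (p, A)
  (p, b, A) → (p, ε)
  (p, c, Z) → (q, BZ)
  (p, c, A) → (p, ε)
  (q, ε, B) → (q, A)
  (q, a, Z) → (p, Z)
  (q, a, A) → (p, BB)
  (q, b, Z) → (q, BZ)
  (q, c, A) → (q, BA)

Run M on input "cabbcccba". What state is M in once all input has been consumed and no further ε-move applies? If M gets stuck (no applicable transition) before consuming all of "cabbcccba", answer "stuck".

(p, cabbcccba, Z) ⊢ (q, abbcccba, BZ) ⊢ (q, abbcccba, AZ) ⊢ (p, bbcccba, BBZ) ⊢ (p, bcccba, ABZ) ⊢ (p, cccba, BZ)
No transition for (p, c, top B); M blocks with input cccba remaining.

stuck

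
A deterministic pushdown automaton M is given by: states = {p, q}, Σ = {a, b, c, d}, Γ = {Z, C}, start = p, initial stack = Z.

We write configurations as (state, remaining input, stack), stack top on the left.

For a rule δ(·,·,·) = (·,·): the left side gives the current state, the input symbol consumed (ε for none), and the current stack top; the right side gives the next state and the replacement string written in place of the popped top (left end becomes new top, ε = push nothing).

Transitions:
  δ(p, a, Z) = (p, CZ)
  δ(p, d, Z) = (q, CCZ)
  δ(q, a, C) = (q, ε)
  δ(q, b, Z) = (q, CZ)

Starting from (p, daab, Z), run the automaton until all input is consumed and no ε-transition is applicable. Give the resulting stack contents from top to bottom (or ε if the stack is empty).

(p, daab, Z)
  read d, top Z: go to q, push CCZ → (q, aab, CCZ)
  read a, top C: go to q, push ε → (q, ab, CZ)
  read a, top C: go to q, push ε → (q, b, Z)
  read b, top Z: go to q, push CZ → (q, ε, CZ)
All input consumed in state q with stack CZ.

CZ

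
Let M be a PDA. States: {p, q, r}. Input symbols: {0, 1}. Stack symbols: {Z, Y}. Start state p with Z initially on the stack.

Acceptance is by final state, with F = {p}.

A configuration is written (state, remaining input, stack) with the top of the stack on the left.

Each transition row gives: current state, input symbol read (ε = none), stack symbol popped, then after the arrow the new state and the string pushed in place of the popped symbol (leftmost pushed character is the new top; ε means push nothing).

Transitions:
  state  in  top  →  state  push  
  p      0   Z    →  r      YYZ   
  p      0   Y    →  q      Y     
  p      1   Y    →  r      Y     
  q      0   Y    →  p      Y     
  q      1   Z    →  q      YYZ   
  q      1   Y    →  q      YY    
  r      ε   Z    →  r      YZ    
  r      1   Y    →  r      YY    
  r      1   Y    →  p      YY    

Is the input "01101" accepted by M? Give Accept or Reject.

No computation consumes all input and reaches a final state.

Reject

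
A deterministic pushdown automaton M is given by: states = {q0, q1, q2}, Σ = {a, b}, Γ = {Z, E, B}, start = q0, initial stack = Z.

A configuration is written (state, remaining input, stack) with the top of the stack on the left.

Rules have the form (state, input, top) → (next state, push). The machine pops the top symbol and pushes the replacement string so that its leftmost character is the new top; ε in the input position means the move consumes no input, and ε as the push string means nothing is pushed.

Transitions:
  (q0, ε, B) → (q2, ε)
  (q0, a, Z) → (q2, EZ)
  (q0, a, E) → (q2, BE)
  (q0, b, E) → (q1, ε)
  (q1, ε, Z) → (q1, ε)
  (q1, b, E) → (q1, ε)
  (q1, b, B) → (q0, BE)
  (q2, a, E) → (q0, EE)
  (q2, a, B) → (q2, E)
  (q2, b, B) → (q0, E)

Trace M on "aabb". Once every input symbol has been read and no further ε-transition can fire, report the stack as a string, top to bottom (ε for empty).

(q0, aabb, Z)
  read a, top Z: go to q2, push EZ → (q2, abb, EZ)
  read a, top E: go to q0, push EE → (q0, bb, EEZ)
  read b, top E: go to q1, push ε → (q1, b, EZ)
  read b, top E: go to q1, push ε → (q1, ε, Z)
  ε-move, top Z: go to q1, push ε → (q1, ε, ε)
All input consumed in state q1 with stack ε.

ε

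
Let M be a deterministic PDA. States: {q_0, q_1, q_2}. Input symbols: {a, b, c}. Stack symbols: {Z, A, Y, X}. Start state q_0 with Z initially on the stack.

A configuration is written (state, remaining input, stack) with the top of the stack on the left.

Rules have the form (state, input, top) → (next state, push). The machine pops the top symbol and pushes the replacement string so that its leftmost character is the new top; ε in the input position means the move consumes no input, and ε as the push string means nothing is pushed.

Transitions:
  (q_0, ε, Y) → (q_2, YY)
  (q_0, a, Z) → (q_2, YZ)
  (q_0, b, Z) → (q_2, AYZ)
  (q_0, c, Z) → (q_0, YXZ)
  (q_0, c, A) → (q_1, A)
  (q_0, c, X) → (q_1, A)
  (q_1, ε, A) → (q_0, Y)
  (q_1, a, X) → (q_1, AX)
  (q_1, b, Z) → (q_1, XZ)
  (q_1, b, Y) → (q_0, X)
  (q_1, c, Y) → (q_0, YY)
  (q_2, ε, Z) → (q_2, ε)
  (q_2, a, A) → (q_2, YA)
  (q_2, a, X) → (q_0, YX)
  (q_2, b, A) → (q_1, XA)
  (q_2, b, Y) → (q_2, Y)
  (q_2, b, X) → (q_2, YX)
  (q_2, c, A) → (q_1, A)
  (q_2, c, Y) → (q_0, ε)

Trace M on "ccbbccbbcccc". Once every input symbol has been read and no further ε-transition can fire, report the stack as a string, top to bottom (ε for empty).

(q_0, ccbbccbbcccc, Z)
  read c, top Z: go to q_0, push YXZ → (q_0, cbbccbbcccc, YXZ)
  ε-move, top Y: go to q_2, push YY → (q_2, cbbccbbcccc, YYXZ)
  read c, top Y: go to q_0, push ε → (q_0, bbccbbcccc, YXZ)
  ε-move, top Y: go to q_2, push YY → (q_2, bbccbbcccc, YYXZ)
  read b, top Y: go to q_2, push Y → (q_2, bccbbcccc, YYXZ)
  read b, top Y: go to q_2, push Y → (q_2, ccbbcccc, YYXZ)
  read c, top Y: go to q_0, push ε → (q_0, cbbcccc, YXZ)
  ε-move, top Y: go to q_2, push YY → (q_2, cbbcccc, YYXZ)
  read c, top Y: go to q_0, push ε → (q_0, bbcccc, YXZ)
  ε-move, top Y: go to q_2, push YY → (q_2, bbcccc, YYXZ)
  read b, top Y: go to q_2, push Y → (q_2, bcccc, YYXZ)
  read b, top Y: go to q_2, push Y → (q_2, cccc, YYXZ)
  read c, top Y: go to q_0, push ε → (q_0, ccc, YXZ)
  ε-move, top Y: go to q_2, push YY → (q_2, ccc, YYXZ)
  read c, top Y: go to q_0, push ε → (q_0, cc, YXZ)
  ε-move, top Y: go to q_2, push YY → (q_2, cc, YYXZ)
  read c, top Y: go to q_0, push ε → (q_0, c, YXZ)
  ε-move, top Y: go to q_2, push YY → (q_2, c, YYXZ)
  read c, top Y: go to q_0, push ε → (q_0, ε, YXZ)
  ε-move, top Y: go to q_2, push YY → (q_2, ε, YYXZ)
All input consumed in state q_2 with stack YYXZ.

YYXZ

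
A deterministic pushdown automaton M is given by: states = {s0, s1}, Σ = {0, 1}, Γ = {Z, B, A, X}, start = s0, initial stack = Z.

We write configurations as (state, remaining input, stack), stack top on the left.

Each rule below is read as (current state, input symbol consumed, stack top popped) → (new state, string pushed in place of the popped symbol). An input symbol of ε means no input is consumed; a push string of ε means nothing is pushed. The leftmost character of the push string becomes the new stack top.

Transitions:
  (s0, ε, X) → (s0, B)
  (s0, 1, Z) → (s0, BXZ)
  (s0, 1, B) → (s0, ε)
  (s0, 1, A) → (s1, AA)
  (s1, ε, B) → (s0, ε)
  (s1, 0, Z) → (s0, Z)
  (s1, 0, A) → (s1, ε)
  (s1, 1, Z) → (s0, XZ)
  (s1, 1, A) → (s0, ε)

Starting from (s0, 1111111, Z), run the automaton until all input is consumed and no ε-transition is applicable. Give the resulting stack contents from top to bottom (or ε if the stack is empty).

(s0, 1111111, Z)
  read 1, top Z: go to s0, push BXZ → (s0, 111111, BXZ)
  read 1, top B: go to s0, push ε → (s0, 11111, XZ)
  ε-move, top X: go to s0, push B → (s0, 11111, BZ)
  read 1, top B: go to s0, push ε → (s0, 1111, Z)
  read 1, top Z: go to s0, push BXZ → (s0, 111, BXZ)
  read 1, top B: go to s0, push ε → (s0, 11, XZ)
  ε-move, top X: go to s0, push B → (s0, 11, BZ)
  read 1, top B: go to s0, push ε → (s0, 1, Z)
  read 1, top Z: go to s0, push BXZ → (s0, ε, BXZ)
All input consumed in state s0 with stack BXZ.

BXZ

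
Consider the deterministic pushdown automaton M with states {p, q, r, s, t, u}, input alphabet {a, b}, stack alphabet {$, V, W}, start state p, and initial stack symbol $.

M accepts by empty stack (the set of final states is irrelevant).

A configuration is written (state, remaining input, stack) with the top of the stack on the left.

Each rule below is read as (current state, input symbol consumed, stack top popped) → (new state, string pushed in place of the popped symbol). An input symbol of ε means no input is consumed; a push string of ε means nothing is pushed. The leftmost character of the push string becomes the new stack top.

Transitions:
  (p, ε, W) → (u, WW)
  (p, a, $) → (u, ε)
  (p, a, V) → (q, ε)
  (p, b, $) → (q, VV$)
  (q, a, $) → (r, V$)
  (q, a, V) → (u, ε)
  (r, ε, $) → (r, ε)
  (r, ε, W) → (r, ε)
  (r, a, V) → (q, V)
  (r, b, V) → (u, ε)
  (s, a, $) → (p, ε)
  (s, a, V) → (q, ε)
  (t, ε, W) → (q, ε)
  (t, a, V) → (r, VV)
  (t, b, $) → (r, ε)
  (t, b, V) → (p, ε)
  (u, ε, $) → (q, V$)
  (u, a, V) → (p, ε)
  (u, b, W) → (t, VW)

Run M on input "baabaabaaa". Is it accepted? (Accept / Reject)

Accept

(p, baabaabaaa, $)
  read b, top $: go to q, push VV$ → (q, aabaabaaa, VV$)
  read a, top V: go to u, push ε → (u, abaabaaa, V$)
  read a, top V: go to p, push ε → (p, baabaaa, $)
  read b, top $: go to q, push VV$ → (q, aabaaa, VV$)
  read a, top V: go to u, push ε → (u, abaaa, V$)
  read a, top V: go to p, push ε → (p, baaa, $)
  read b, top $: go to q, push VV$ → (q, aaa, VV$)
  read a, top V: go to u, push ε → (u, aa, V$)
  read a, top V: go to p, push ε → (p, a, $)
  read a, top $: go to u, push ε → (u, ε, ε)
All input consumed and the stack is empty.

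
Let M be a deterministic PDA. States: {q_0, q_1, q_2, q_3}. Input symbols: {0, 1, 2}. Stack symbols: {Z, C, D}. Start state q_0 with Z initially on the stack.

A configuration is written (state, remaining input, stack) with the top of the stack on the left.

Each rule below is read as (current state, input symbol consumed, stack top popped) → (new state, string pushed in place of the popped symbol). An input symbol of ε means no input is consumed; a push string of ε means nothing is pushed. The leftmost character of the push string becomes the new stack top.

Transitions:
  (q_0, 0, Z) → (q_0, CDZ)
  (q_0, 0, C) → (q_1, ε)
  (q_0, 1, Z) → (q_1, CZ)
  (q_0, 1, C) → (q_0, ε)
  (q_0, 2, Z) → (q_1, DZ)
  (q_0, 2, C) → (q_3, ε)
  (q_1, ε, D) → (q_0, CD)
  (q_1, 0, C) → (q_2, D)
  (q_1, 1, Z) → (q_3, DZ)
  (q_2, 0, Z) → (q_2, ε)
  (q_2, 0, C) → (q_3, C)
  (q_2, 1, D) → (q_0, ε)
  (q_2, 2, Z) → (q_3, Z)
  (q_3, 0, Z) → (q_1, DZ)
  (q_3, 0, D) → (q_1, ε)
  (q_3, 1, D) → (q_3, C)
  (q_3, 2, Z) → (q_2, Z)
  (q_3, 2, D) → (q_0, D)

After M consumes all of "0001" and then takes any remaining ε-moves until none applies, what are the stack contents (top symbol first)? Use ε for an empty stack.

DZ

(q_0, 0001, Z)
  read 0, top Z: go to q_0, push CDZ → (q_0, 001, CDZ)
  read 0, top C: go to q_1, push ε → (q_1, 01, DZ)
  ε-move, top D: go to q_0, push CD → (q_0, 01, CDZ)
  read 0, top C: go to q_1, push ε → (q_1, 1, DZ)
  ε-move, top D: go to q_0, push CD → (q_0, 1, CDZ)
  read 1, top C: go to q_0, push ε → (q_0, ε, DZ)
All input consumed in state q_0 with stack DZ.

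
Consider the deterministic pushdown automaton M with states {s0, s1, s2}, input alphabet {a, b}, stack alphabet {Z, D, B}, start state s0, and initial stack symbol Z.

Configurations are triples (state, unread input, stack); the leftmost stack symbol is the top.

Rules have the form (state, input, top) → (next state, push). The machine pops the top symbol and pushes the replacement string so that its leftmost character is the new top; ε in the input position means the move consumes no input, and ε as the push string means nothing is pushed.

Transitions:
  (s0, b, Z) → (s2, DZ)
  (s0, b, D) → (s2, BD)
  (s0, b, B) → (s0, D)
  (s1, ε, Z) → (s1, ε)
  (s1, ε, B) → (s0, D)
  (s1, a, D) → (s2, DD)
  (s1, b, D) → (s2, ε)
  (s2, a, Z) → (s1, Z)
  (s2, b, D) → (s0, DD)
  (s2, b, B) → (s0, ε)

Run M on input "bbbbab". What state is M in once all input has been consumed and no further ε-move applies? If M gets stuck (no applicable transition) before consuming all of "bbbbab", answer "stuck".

stuck

(s0, bbbbab, Z)
  read b, top Z: go to s2, push DZ → (s2, bbbab, DZ)
  read b, top D: go to s0, push DD → (s0, bbab, DDZ)
  read b, top D: go to s2, push BD → (s2, bab, BDDZ)
  read b, top B: go to s0, push ε → (s0, ab, DDZ)
No transition for (s0, a, top D); M blocks with input ab remaining.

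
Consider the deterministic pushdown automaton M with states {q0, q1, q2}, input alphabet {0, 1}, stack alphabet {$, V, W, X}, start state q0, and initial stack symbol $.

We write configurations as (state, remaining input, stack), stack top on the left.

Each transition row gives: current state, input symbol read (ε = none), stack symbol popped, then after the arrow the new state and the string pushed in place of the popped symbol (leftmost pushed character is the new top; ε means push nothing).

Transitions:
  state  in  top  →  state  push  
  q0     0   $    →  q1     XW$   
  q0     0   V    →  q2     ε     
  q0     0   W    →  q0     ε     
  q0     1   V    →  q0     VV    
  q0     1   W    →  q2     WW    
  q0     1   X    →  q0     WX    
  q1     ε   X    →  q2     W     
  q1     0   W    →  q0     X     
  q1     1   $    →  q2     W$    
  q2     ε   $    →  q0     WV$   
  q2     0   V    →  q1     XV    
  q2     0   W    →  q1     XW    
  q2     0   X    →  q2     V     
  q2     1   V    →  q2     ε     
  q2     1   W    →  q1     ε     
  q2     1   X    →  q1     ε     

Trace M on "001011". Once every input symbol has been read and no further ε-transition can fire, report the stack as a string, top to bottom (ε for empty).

(q0, 001011, $) ⊢ (q1, 01011, XW$) ⊢ (q2, 01011, WW$) ⊢ (q1, 1011, XWW$) ⊢ (q2, 1011, WWW$) ⊢ (q1, 011, WW$) ⊢ (q0, 11, XW$) ⊢ (q0, 1, WXW$) ⊢ (q2, ε, WWXW$)
All input consumed in state q2 with stack WWXW$.

WWXW$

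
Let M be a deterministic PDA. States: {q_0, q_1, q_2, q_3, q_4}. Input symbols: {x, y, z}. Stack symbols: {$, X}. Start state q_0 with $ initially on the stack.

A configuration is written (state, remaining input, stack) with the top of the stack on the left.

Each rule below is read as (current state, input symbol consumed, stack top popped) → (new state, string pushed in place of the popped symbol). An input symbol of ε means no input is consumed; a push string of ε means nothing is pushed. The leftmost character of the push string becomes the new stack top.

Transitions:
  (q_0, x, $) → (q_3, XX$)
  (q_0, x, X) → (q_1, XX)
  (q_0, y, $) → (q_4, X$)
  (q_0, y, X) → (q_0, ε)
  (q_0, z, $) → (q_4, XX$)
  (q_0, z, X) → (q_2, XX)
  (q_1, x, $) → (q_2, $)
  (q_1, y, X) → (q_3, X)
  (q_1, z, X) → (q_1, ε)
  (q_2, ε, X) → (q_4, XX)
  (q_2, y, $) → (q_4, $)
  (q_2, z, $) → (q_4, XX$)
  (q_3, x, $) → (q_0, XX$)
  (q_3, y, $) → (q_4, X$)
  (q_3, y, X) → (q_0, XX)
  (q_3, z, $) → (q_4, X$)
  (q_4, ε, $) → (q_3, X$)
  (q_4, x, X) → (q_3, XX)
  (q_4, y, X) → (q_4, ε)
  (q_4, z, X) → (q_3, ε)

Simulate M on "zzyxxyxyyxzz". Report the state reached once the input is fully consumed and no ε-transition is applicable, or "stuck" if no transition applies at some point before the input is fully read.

stuck

(q_0, zzyxxyxyyxzz, $) ⊢ (q_4, zyxxyxyyxzz, XX$) ⊢ (q_3, yxxyxyyxzz, X$) ⊢ (q_0, xxyxyyxzz, XX$) ⊢ (q_1, xyxyyxzz, XXX$)
No transition for (q_1, x, top X); M blocks with input xyxyyxzz remaining.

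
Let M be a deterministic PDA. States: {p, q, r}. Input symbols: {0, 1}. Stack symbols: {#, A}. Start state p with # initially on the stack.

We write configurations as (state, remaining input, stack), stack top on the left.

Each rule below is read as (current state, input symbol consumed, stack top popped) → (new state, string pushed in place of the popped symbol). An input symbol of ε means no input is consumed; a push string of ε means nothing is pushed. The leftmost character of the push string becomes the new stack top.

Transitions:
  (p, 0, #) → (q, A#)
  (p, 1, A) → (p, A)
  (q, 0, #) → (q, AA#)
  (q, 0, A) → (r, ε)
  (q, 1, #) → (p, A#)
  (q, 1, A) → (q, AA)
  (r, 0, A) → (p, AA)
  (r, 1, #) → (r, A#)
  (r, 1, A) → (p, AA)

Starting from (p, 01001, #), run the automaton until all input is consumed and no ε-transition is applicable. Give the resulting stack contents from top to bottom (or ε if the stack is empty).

AA#

(p, 01001, #)
  read 0, top #: go to q, push A# → (q, 1001, A#)
  read 1, top A: go to q, push AA → (q, 001, AA#)
  read 0, top A: go to r, push ε → (r, 01, A#)
  read 0, top A: go to p, push AA → (p, 1, AA#)
  read 1, top A: go to p, push A → (p, ε, AA#)
All input consumed in state p with stack AA#.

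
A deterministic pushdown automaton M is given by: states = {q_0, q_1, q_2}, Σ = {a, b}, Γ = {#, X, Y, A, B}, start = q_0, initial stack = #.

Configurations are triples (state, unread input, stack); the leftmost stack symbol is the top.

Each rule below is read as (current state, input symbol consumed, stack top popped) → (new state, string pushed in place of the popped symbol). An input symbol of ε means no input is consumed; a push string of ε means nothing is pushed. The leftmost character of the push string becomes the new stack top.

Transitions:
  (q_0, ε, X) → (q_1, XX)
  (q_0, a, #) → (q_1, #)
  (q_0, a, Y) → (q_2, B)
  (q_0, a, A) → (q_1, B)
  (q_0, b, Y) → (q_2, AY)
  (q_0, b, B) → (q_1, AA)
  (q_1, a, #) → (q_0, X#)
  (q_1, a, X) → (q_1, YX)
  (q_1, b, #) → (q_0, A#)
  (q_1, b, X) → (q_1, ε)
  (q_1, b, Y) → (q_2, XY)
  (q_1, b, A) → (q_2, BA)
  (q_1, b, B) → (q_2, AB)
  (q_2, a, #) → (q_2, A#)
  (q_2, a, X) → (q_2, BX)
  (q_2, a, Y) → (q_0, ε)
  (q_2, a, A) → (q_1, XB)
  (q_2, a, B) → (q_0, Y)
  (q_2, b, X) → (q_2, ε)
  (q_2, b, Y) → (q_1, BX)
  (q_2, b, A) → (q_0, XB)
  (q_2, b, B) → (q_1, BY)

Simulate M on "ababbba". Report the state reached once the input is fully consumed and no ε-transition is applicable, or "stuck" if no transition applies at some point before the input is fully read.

q_1

(q_0, ababbba, #) ⊢ (q_1, babbba, #) ⊢ (q_0, abbba, A#) ⊢ (q_1, bbba, B#) ⊢ (q_2, bba, AB#) ⊢ (q_0, ba, XBB#) ⊢ (q_1, ba, XXBB#) ⊢ (q_1, a, XBB#) ⊢ (q_1, ε, YXBB#)
All input consumed; M is in state q_1.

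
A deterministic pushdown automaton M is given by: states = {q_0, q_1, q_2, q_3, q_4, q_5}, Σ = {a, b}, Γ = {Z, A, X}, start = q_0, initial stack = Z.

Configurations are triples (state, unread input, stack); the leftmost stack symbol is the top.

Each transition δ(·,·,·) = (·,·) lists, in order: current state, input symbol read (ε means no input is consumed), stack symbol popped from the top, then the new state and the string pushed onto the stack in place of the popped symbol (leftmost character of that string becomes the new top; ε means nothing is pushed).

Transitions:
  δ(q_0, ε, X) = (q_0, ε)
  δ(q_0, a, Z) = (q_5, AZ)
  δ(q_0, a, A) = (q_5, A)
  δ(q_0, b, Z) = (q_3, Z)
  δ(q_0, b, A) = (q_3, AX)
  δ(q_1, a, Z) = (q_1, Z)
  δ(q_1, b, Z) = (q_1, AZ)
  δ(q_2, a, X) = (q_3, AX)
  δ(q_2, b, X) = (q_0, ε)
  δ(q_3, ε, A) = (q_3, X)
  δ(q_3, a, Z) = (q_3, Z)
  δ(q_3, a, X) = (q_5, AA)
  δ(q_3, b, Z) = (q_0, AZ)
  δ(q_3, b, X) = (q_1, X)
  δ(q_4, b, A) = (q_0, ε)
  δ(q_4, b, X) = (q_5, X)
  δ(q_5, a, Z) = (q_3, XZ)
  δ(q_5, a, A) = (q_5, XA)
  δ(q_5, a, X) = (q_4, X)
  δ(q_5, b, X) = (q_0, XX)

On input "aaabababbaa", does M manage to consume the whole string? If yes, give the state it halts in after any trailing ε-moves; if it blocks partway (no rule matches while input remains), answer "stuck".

q_5

(q_0, aaabababbaa, Z)
  read a, top Z: go to q_5, push AZ → (q_5, aabababbaa, AZ)
  read a, top A: go to q_5, push XA → (q_5, abababbaa, XAZ)
  read a, top X: go to q_4, push X → (q_4, bababbaa, XAZ)
  read b, top X: go to q_5, push X → (q_5, ababbaa, XAZ)
  read a, top X: go to q_4, push X → (q_4, babbaa, XAZ)
  read b, top X: go to q_5, push X → (q_5, abbaa, XAZ)
  read a, top X: go to q_4, push X → (q_4, bbaa, XAZ)
  read b, top X: go to q_5, push X → (q_5, baa, XAZ)
  read b, top X: go to q_0, push XX → (q_0, aa, XXAZ)
  ε-move, top X: go to q_0, push ε → (q_0, aa, XAZ)
  ε-move, top X: go to q_0, push ε → (q_0, aa, AZ)
  read a, top A: go to q_5, push A → (q_5, a, AZ)
  read a, top A: go to q_5, push XA → (q_5, ε, XAZ)
All input consumed; M is in state q_5.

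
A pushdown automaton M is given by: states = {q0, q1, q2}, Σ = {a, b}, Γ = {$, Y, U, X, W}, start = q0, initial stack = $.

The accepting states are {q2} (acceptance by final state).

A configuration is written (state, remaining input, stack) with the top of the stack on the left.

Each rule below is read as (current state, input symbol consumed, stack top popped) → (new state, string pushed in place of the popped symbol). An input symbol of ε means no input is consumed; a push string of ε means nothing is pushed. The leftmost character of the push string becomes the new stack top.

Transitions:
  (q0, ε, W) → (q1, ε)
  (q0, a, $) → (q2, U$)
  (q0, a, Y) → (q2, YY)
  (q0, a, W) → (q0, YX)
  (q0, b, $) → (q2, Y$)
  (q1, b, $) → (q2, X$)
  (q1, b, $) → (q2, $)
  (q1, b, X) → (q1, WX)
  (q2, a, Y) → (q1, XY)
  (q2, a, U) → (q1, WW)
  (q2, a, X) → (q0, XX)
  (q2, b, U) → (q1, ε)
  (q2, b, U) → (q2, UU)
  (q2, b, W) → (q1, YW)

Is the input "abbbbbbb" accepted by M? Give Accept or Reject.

Accept

One accepting computation: (q0, abbbbbbb, $) ⊢ (q2, bbbbbbb, U$) ⊢ (q2, bbbbbb, UU$) ⊢ (q2, bbbbb, UUU$) ⊢ (q2, bbbb, UUUU$) ⊢ (q2, bbb, UUUUU$) ⊢ (q2, bb, UUUUUU$) ⊢ (q2, b, UUUUUUU$) ⊢ (q2, ε, UUUUUUUU$)
All input consumed and state q2 ∈ F.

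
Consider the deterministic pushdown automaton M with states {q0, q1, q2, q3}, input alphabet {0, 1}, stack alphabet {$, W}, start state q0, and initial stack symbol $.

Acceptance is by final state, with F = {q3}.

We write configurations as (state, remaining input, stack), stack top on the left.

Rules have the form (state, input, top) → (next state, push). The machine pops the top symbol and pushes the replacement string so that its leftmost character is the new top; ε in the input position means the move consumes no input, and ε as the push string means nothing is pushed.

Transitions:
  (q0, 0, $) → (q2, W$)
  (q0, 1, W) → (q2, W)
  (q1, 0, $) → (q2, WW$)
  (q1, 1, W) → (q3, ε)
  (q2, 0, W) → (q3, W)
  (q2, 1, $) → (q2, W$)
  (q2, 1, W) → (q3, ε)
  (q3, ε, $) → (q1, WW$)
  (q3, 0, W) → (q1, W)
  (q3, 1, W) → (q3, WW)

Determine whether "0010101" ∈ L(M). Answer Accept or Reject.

(q0, 0010101, $)
  read 0, top $: go to q2, push W$ → (q2, 010101, W$)
  read 0, top W: go to q3, push W → (q3, 10101, W$)
  read 1, top W: go to q3, push WW → (q3, 0101, WW$)
  read 0, top W: go to q1, push W → (q1, 101, WW$)
  read 1, top W: go to q3, push ε → (q3, 01, W$)
  read 0, top W: go to q1, push W → (q1, 1, W$)
  read 1, top W: go to q3, push ε → (q3, ε, $)
All input consumed; state q3 ∈ F.

Accept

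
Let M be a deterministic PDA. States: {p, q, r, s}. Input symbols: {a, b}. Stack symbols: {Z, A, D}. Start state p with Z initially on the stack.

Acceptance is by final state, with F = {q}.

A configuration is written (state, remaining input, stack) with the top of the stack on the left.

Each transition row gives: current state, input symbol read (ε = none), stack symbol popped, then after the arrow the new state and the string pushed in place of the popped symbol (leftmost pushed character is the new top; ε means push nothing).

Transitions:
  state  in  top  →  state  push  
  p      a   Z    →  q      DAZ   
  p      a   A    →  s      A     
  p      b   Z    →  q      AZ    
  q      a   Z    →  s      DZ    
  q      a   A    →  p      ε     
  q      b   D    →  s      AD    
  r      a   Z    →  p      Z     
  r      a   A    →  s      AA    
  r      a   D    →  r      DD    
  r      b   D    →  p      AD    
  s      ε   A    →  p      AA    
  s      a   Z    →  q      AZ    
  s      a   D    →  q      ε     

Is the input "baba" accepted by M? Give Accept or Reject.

Reject

(p, baba, Z)
  read b, top Z: go to q, push AZ → (q, aba, AZ)
  read a, top A: go to p, push ε → (p, ba, Z)
  read b, top Z: go to q, push AZ → (q, a, AZ)
  read a, top A: go to p, push ε → (p, ε, Z)
All input consumed; state p ∉ F and no further ε-move applies.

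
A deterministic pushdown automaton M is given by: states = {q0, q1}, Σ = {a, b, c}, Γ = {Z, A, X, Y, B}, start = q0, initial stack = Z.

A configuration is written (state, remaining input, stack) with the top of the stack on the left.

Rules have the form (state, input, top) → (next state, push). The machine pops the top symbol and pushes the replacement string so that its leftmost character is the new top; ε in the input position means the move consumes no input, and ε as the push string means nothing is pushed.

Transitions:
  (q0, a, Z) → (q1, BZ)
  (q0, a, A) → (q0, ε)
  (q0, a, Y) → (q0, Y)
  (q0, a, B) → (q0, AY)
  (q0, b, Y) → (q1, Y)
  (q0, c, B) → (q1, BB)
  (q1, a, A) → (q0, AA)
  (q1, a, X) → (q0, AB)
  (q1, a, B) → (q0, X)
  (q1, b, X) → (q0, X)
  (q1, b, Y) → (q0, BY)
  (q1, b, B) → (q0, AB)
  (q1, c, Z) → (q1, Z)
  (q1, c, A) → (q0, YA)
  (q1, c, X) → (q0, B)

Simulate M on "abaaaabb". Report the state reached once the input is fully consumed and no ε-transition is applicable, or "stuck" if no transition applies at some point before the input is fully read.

q0

(q0, abaaaabb, Z)
  read a, top Z: go to q1, push BZ → (q1, baaaabb, BZ)
  read b, top B: go to q0, push AB → (q0, aaaabb, ABZ)
  read a, top A: go to q0, push ε → (q0, aaabb, BZ)
  read a, top B: go to q0, push AY → (q0, aabb, AYZ)
  read a, top A: go to q0, push ε → (q0, abb, YZ)
  read a, top Y: go to q0, push Y → (q0, bb, YZ)
  read b, top Y: go to q1, push Y → (q1, b, YZ)
  read b, top Y: go to q0, push BY → (q0, ε, BYZ)
All input consumed; M is in state q0.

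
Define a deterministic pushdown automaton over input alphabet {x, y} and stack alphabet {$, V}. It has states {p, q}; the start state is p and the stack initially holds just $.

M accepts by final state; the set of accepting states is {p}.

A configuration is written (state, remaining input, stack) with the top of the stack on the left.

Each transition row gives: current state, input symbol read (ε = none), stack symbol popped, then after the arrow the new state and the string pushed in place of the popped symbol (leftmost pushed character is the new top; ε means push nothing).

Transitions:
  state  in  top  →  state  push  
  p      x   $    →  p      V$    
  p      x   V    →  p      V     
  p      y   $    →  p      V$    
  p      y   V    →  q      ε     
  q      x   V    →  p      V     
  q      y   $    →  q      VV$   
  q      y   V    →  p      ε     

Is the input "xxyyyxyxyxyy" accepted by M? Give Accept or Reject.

(p, xxyyyxyxyxyy, $)
  read x, top $: go to p, push V$ → (p, xyyyxyxyxyy, V$)
  read x, top V: go to p, push V → (p, yyyxyxyxyy, V$)
  read y, top V: go to q, push ε → (q, yyxyxyxyy, $)
  read y, top $: go to q, push VV$ → (q, yxyxyxyy, VV$)
  read y, top V: go to p, push ε → (p, xyxyxyy, V$)
  read x, top V: go to p, push V → (p, yxyxyy, V$)
  read y, top V: go to q, push ε → (q, xyxyy, $)
No transition applies at (q, xyxyy, $); input not fully consumed.

Reject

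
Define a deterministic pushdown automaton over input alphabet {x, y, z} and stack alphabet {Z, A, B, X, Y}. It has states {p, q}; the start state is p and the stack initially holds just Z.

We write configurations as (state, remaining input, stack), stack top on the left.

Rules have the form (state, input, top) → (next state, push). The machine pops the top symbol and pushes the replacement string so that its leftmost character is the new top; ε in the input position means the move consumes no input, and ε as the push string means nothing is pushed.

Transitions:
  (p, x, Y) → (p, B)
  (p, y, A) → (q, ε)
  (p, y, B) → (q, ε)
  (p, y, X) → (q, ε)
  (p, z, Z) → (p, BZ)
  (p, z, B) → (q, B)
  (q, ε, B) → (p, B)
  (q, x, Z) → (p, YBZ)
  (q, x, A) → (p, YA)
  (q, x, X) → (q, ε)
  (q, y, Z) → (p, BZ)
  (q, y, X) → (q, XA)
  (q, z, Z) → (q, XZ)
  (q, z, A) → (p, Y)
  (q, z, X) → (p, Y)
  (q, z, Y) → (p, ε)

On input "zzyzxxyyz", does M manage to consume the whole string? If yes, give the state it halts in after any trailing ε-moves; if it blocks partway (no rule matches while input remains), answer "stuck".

stuck

(p, zzyzxxyyz, Z) ⊢ (p, zyzxxyyz, BZ) ⊢ (q, yzxxyyz, BZ) ⊢ (p, yzxxyyz, BZ) ⊢ (q, zxxyyz, Z) ⊢ (q, xxyyz, XZ) ⊢ (q, xyyz, Z) ⊢ (p, yyz, YBZ)
No transition for (p, y, top Y); M blocks with input yyz remaining.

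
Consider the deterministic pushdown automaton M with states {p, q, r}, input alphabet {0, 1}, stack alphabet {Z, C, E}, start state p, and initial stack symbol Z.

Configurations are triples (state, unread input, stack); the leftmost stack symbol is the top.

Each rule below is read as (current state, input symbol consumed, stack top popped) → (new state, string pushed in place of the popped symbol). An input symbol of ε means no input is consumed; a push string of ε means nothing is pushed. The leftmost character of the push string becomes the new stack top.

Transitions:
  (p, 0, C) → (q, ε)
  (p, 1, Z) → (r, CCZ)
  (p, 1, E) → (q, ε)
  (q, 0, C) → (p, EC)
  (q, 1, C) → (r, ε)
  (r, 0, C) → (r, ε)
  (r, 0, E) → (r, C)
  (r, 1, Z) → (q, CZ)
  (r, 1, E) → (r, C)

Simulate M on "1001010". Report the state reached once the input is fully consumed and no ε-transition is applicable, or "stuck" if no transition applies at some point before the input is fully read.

p

(p, 1001010, Z)
  read 1, top Z: go to r, push CCZ → (r, 001010, CCZ)
  read 0, top C: go to r, push ε → (r, 01010, CZ)
  read 0, top C: go to r, push ε → (r, 1010, Z)
  read 1, top Z: go to q, push CZ → (q, 010, CZ)
  read 0, top C: go to p, push EC → (p, 10, ECZ)
  read 1, top E: go to q, push ε → (q, 0, CZ)
  read 0, top C: go to p, push EC → (p, ε, ECZ)
All input consumed; M is in state p.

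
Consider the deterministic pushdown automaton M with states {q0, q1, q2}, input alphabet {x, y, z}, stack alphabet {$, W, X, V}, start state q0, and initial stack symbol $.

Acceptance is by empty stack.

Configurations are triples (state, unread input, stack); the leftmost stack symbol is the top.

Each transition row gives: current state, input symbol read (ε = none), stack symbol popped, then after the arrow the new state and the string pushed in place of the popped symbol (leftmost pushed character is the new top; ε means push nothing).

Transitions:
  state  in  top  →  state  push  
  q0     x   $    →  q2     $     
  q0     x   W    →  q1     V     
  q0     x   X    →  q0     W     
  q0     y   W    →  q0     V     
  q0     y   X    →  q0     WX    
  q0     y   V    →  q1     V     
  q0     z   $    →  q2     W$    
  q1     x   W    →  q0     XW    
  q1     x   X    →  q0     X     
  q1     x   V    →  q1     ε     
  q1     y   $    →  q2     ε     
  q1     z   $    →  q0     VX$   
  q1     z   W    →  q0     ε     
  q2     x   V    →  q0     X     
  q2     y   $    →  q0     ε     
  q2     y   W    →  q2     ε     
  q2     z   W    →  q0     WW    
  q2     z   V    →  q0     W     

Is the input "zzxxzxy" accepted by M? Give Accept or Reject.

Accept

(q0, zzxxzxy, $)
  read z, top $: go to q2, push W$ → (q2, zxxzxy, W$)
  read z, top W: go to q0, push WW → (q0, xxzxy, WW$)
  read x, top W: go to q1, push V → (q1, xzxy, VW$)
  read x, top V: go to q1, push ε → (q1, zxy, W$)
  read z, top W: go to q0, push ε → (q0, xy, $)
  read x, top $: go to q2, push $ → (q2, y, $)
  read y, top $: go to q0, push ε → (q0, ε, ε)
All input consumed and the stack is empty.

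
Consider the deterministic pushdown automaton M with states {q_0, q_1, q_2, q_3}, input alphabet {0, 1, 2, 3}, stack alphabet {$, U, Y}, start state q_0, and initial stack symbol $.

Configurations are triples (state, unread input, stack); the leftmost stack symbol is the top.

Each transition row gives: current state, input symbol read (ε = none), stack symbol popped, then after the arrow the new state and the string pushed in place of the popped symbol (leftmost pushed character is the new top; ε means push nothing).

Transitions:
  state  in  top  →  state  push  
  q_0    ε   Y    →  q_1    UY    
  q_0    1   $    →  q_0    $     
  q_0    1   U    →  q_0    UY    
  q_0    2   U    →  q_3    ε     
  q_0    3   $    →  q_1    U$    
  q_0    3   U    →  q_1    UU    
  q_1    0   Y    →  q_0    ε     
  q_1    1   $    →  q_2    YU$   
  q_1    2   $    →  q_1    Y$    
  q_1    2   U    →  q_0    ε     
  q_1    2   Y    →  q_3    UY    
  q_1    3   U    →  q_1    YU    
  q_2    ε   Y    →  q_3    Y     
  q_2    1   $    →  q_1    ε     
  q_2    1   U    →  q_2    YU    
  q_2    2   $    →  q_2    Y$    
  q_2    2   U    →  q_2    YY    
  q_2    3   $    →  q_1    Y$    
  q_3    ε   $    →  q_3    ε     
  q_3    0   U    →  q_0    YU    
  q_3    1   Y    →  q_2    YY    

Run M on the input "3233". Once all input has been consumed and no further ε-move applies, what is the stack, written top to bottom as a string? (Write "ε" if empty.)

(q_0, 3233, $)
  read 3, top $: go to q_1, push U$ → (q_1, 233, U$)
  read 2, top U: go to q_0, push ε → (q_0, 33, $)
  read 3, top $: go to q_1, push U$ → (q_1, 3, U$)
  read 3, top U: go to q_1, push YU → (q_1, ε, YU$)
All input consumed in state q_1 with stack YU$.

YU$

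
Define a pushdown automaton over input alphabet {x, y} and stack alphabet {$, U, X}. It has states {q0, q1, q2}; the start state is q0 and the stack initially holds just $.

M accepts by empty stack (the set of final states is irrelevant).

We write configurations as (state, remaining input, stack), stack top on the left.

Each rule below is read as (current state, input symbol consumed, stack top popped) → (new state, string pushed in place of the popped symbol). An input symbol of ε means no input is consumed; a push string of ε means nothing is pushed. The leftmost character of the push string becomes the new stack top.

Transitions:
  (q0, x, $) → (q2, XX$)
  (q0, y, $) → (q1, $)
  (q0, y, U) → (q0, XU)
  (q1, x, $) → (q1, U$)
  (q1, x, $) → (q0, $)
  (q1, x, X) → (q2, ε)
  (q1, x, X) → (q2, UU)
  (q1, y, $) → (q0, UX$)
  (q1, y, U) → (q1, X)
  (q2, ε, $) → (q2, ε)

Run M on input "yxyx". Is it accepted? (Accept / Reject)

One accepting computation: (q0, yxyx, $) ⊢ (q1, xyx, $) ⊢ (q1, yx, U$) ⊢ (q1, x, X$) ⊢ (q2, ε, $) ⊢ (q2, ε, ε)
All input consumed and the stack is empty.

Accept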